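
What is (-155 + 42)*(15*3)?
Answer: -5085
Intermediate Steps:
(-155 + 42)*(15*3) = -113*45 = -5085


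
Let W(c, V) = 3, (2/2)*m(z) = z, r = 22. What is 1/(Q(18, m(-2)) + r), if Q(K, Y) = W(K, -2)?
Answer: 1/25 ≈ 0.040000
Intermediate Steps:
m(z) = z
Q(K, Y) = 3
1/(Q(18, m(-2)) + r) = 1/(3 + 22) = 1/25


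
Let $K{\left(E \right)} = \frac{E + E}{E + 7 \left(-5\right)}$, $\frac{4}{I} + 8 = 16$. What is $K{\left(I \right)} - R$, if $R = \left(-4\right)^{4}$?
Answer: $- \frac{17666}{69} \approx -256.03$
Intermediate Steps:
$I = \frac{1}{2}$ ($I = \frac{4}{-8 + 16} = \frac{4}{8} = 4 \cdot \frac{1}{8} = \frac{1}{2} \approx 0.5$)
$R = 256$
$K{\left(E \right)} = \frac{2 E}{-35 + E}$ ($K{\left(E \right)} = \frac{2 E}{E - 35} = \frac{2 E}{-35 + E}$)
$K{\left(I \right)} - R = 2 \cdot \frac{1}{2} \frac{1}{-35 + \frac{1}{2}} - 256 = 2 \cdot \frac{1}{2} \frac{1}{- \frac{69}{2}} - 256 = 2 \cdot \frac{1}{2} \left(- \frac{2}{69}\right) - 256 = - \frac{2}{69} - 256 = - \frac{17666}{69}$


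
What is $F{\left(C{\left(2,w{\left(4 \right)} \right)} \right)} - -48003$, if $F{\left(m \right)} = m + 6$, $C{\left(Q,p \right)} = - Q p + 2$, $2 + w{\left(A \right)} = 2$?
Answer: $48011$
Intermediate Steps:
$w{\left(A \right)} = 0$ ($w{\left(A \right)} = -2 + 2 = 0$)
$C{\left(Q,p \right)} = 2 - Q p$ ($C{\left(Q,p \right)} = - Q p + 2 = 2 - Q p$)
$F{\left(m \right)} = 6 + m$
$F{\left(C{\left(2,w{\left(4 \right)} \right)} \right)} - -48003 = \left(6 + \left(2 - 2 \cdot 0\right)\right) - -48003 = \left(6 + \left(2 + 0\right)\right) + 48003 = \left(6 + 2\right) + 48003 = 8 + 48003 = 48011$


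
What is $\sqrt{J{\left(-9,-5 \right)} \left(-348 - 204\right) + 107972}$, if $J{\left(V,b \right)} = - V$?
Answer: $2 \sqrt{25751} \approx 320.94$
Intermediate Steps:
$\sqrt{J{\left(-9,-5 \right)} \left(-348 - 204\right) + 107972} = \sqrt{\left(-1\right) \left(-9\right) \left(-348 - 204\right) + 107972} = \sqrt{9 \left(-552\right) + 107972} = \sqrt{-4968 + 107972} = \sqrt{103004} = 2 \sqrt{25751}$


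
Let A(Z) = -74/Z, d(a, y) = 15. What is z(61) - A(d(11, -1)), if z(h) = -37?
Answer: -481/15 ≈ -32.067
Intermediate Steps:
z(61) - A(d(11, -1)) = -37 - (-74)/15 = -37 - 1*(-74/15) = -37 + 74/15 = -481/15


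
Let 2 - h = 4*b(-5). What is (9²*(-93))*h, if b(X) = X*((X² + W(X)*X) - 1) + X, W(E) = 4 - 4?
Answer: -3781566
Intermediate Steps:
W(E) = 0
b(X) = X + X*(-1 + X²) (b(X) = X*((X² + 0*X) - 1) + X = X*((X² + 0) - 1) + X = X*(X² - 1) + X = X*(-1 + X²) + X = X + X*(-1 + X²))
h = 502 (h = 2 - 4*(-5)³ = 2 - 4*(-125) = 2 - 1*(-500) = 2 + 500 = 502)
(9²*(-93))*h = (9²*(-93))*502 = (81*(-93))*502 = -7533*502 = -3781566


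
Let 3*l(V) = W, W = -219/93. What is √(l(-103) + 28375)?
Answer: √245408586/93 ≈ 168.45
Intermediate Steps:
W = -73/31 (W = -219*1/93 = -73/31 ≈ -2.3548)
l(V) = -73/93 (l(V) = (⅓)*(-73/31) = -73/93)
√(l(-103) + 28375) = √(-73/93 + 28375) = √(2638802/93) = √245408586/93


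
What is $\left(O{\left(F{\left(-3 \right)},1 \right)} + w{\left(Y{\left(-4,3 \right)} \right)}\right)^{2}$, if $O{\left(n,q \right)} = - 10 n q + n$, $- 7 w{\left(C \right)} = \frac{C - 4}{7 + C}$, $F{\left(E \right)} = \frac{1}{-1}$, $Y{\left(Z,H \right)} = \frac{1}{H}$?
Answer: $\frac{16129}{196} \approx 82.291$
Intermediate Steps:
$F{\left(E \right)} = -1$
$w{\left(C \right)} = - \frac{-4 + C}{7 \left(7 + C\right)}$ ($w{\left(C \right)} = - \frac{\left(C - 4\right) \frac{1}{7 + C}}{7} = - \frac{\left(-4 + C\right) \frac{1}{7 + C}}{7} = - \frac{\frac{1}{7 + C} \left(-4 + C\right)}{7} = - \frac{-4 + C}{7 \left(7 + C\right)}$)
$O{\left(n,q \right)} = n - 10 n q$ ($O{\left(n,q \right)} = - 10 n q + n = n - 10 n q$)
$\left(O{\left(F{\left(-3 \right)},1 \right)} + w{\left(Y{\left(-4,3 \right)} \right)}\right)^{2} = \left(- (1 - 10) + \frac{4 - \frac{1}{3}}{7 \left(7 + \frac{1}{3}\right)}\right)^{2} = \left(\left(-1\right) \left(-9\right) + \frac{4 - \frac{1}{3}}{7 \cdot \frac{22}{3}}\right)^{2} = \left(9 + \frac{1}{7} \cdot \frac{3}{22} \cdot \frac{11}{3}\right)^{2} = \left(9 + \frac{1}{14}\right)^{2} = \left(\frac{127}{14}\right)^{2} = \frac{16129}{196}$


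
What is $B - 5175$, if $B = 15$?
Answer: $-5160$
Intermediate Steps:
$B - 5175 = 15 - 5175 = -5160$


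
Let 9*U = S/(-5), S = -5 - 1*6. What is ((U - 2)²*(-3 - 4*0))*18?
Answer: -12482/75 ≈ -166.43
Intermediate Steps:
S = -11 (S = -5 - 6 = -11)
U = 11/45 (U = (-11/(-5))/9 = (-11*(-⅕))/9 = (⅑)*(11/5) = 11/45 ≈ 0.24444)
((U - 2)²*(-3 - 4*0))*18 = ((11/45 - 2)²*(-3 - 4*0))*18 = ((-79/45)²*(-3 + 0))*18 = ((6241/2025)*(-3))*18 = -6241/675*18 = -12482/75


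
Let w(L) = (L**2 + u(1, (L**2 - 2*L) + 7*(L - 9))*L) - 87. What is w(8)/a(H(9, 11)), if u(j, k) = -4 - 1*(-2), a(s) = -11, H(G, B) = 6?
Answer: 39/11 ≈ 3.5455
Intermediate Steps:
u(j, k) = -2 (u(j, k) = -4 + 2 = -2)
w(L) = -87 + L**2 - 2*L (w(L) = (L**2 - 2*L) - 87 = -87 + L**2 - 2*L)
w(8)/a(H(9, 11)) = (-87 + 8**2 - 2*8)/(-11) = (-87 + 64 - 16)*(-1/11) = -39*(-1/11) = 39/11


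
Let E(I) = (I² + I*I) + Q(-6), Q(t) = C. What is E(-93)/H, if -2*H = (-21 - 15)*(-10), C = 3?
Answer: -5767/60 ≈ -96.117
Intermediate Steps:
Q(t) = 3
E(I) = 3 + 2*I² (E(I) = (I² + I*I) + 3 = (I² + I²) + 3 = 2*I² + 3 = 3 + 2*I²)
H = -180 (H = -(-21 - 15)*(-10)/2 = -(-18)*(-10) = -½*360 = -180)
E(-93)/H = (3 + 2*(-93)²)/(-180) = (3 + 2*8649)*(-1/180) = (3 + 17298)*(-1/180) = 17301*(-1/180) = -5767/60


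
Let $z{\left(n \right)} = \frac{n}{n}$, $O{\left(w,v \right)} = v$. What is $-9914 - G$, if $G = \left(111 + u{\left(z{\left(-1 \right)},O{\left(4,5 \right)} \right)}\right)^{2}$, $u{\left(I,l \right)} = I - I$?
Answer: $-22235$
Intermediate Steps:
$z{\left(n \right)} = 1$
$u{\left(I,l \right)} = 0$
$G = 12321$ ($G = \left(111 + 0\right)^{2} = 111^{2} = 12321$)
$-9914 - G = -9914 - 12321 = -22235$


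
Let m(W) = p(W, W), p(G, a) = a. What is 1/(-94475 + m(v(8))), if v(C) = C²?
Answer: -1/94411 ≈ -1.0592e-5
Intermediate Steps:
m(W) = W
1/(-94475 + m(v(8))) = 1/(-94475 + 8²) = 1/(-94475 + 64) = 1/(-94411) = -1/94411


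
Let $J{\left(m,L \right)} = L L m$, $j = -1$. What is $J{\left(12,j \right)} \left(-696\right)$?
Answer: $-8352$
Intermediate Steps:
$J{\left(m,L \right)} = m L^{2}$ ($J{\left(m,L \right)} = L^{2} m = m L^{2}$)
$J{\left(12,j \right)} \left(-696\right) = 12 \left(-1\right)^{2} \left(-696\right) = 12 \cdot 1 \left(-696\right) = 12 \left(-696\right) = -8352$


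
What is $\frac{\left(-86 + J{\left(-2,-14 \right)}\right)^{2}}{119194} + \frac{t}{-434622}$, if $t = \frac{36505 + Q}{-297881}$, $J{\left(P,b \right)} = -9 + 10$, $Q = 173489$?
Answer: $\frac{155902374999131}{2571921169206418} \approx 0.060617$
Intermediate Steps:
$J{\left(P,b \right)} = 1$
$t = - \frac{209994}{297881}$ ($t = \frac{36505 + 173489}{-297881} = 209994 \left(- \frac{1}{297881}\right) = - \frac{209994}{297881} \approx -0.70496$)
$\frac{\left(-86 + J{\left(-2,-14 \right)}\right)^{2}}{119194} + \frac{t}{-434622} = \frac{\left(-86 + 1\right)^{2}}{119194} - \frac{209994}{297881 \left(-434622\right)} = \left(-85\right)^{2} \cdot \frac{1}{119194} - - \frac{34999}{21577605997} = 7225 \cdot \frac{1}{119194} + \frac{34999}{21577605997} = \frac{7225}{119194} + \frac{34999}{21577605997} = \frac{155902374999131}{2571921169206418}$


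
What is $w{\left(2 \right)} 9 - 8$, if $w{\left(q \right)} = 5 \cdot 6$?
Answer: $262$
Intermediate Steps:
$w{\left(q \right)} = 30$
$w{\left(2 \right)} 9 - 8 = 30 \cdot 9 - 8 = 270 - 8 = 262$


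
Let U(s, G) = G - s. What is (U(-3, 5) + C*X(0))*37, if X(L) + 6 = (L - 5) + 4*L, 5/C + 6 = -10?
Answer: 6771/16 ≈ 423.19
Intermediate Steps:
C = -5/16 (C = 5/(-6 - 10) = 5/(-16) = 5*(-1/16) = -5/16 ≈ -0.31250)
X(L) = -11 + 5*L (X(L) = -6 + ((L - 5) + 4*L) = -6 + ((-5 + L) + 4*L) = -6 + (-5 + 5*L) = -11 + 5*L)
(U(-3, 5) + C*X(0))*37 = ((5 - 1*(-3)) - 5*(-11 + 5*0)/16)*37 = ((5 + 3) - 5*(-11 + 0)/16)*37 = (8 - 5/16*(-11))*37 = (8 + 55/16)*37 = (183/16)*37 = 6771/16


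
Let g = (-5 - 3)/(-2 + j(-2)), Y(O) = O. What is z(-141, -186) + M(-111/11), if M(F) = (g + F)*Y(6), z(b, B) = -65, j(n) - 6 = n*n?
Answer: -1447/11 ≈ -131.55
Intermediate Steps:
j(n) = 6 + n² (j(n) = 6 + n*n = 6 + n²)
g = -1 (g = (-5 - 3)/(-2 + (6 + (-2)²)) = -8/(-2 + (6 + 4)) = -8/(-2 + 10) = -8/8 = -8*⅛ = -1)
M(F) = -6 + 6*F (M(F) = (-1 + F)*6 = -6 + 6*F)
z(-141, -186) + M(-111/11) = -65 + (-6 + 6*(-111/11)) = -65 + (-6 - 666/11) = -65 - 732/11 = -1447/11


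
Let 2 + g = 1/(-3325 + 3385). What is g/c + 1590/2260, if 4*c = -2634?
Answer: 1577246/2232315 ≈ 0.70655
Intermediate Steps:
c = -1317/2 (c = (¼)*(-2634) = -1317/2 ≈ -658.50)
g = -119/60 (g = -2 + 1/(-3325 + 3385) = -2 + 1/60 = -119/60 ≈ -1.9833)
g/c + 1590/2260 = -119/(60*(-1317/2)) + 1590/2260 = -119/60*(-2/1317) + 1590*(1/2260) = 119/39510 + 159/226 = 1577246/2232315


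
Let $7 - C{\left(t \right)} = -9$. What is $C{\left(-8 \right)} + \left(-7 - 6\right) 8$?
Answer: $-88$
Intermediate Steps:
$C{\left(t \right)} = 16$ ($C{\left(t \right)} = 7 - -9 = 7 + 9 = 16$)
$C{\left(-8 \right)} + \left(-7 - 6\right) 8 = 16 + \left(-7 - 6\right) 8 = 16 - 104 = -88$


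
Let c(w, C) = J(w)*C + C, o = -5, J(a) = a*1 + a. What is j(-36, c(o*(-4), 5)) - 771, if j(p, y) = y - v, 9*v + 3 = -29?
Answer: -5062/9 ≈ -562.44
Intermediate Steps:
v = -32/9 (v = -⅓ + (⅑)*(-29) = -⅓ - 29/9 = -32/9 ≈ -3.5556)
J(a) = 2*a (J(a) = a + a = 2*a)
c(w, C) = C + 2*C*w (c(w, C) = (2*w)*C + C = 2*C*w + C = C + 2*C*w)
j(p, y) = 32/9 + y (j(p, y) = y - 1*(-32/9) = y + 32/9 = 32/9 + y)
j(-36, c(o*(-4), 5)) - 771 = (32/9 + 5*(1 + 2*(-5*(-4)))) - 771 = (32/9 + 5*(1 + 2*20)) - 771 = (32/9 + 5*(1 + 40)) - 771 = (32/9 + 5*41) - 771 = (32/9 + 205) - 771 = 1877/9 - 771 = -5062/9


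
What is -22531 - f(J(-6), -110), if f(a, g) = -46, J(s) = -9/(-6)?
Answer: -22485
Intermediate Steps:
J(s) = 3/2 (J(s) = -9*(-⅙) = 3/2)
-22531 - f(J(-6), -110) = -22531 - 1*(-46) = -22531 + 46 = -22485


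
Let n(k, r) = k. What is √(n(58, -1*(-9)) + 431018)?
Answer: 2*√107769 ≈ 656.56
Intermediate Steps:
√(n(58, -1*(-9)) + 431018) = √(58 + 431018) = √431076 = 2*√107769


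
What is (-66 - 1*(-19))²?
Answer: 2209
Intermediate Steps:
(-66 - 1*(-19))² = (-66 + 19)² = (-47)² = 2209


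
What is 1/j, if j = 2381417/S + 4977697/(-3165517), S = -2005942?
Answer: -6349843502014/17523387473163 ≈ -0.36236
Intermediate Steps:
j = -17523387473163/6349843502014 (j = 2381417/(-2005942) + 4977697/(-3165517) = 2381417*(-1/2005942) + 4977697*(-1/3165517) = -2381417/2005942 - 4977697/3165517 = -17523387473163/6349843502014 ≈ -2.7597)
1/j = 1/(-17523387473163/6349843502014) = -6349843502014/17523387473163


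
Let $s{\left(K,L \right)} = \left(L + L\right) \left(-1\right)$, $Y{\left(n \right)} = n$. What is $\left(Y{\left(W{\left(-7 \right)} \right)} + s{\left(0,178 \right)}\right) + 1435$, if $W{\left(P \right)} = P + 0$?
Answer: $1072$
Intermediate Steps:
$W{\left(P \right)} = P$
$s{\left(K,L \right)} = - 2 L$ ($s{\left(K,L \right)} = 2 L \left(-1\right) = - 2 L$)
$\left(Y{\left(W{\left(-7 \right)} \right)} + s{\left(0,178 \right)}\right) + 1435 = \left(-7 - 356\right) + 1435 = -363 + 1435 = 1072$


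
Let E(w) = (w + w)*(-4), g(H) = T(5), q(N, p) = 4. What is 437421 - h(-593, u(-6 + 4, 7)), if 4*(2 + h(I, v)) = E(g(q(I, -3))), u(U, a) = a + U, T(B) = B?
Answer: 437433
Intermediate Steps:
g(H) = 5
u(U, a) = U + a
E(w) = -8*w (E(w) = (2*w)*(-4) = -8*w)
h(I, v) = -12 (h(I, v) = -2 + (-8*5)/4 = -2 + (¼)*(-40) = -2 - 10 = -12)
437421 - h(-593, u(-6 + 4, 7)) = 437421 - 1*(-12) = 437421 + 12 = 437433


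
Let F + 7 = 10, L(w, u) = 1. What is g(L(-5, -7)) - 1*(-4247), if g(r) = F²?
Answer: 4256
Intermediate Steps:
F = 3 (F = -7 + 10 = 3)
g(r) = 9 (g(r) = 3² = 9)
g(L(-5, -7)) - 1*(-4247) = 9 - 1*(-4247) = 9 + 4247 = 4256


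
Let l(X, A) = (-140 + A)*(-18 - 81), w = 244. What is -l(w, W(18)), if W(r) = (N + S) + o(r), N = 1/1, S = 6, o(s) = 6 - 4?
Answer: -12969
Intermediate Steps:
o(s) = 2
N = 1
W(r) = 9 (W(r) = (1 + 6) + 2 = 7 + 2 = 9)
l(X, A) = 13860 - 99*A (l(X, A) = (-140 + A)*(-99) = 13860 - 99*A)
-l(w, W(18)) = -(13860 - 99*9) = -(13860 - 891) = -1*12969 = -12969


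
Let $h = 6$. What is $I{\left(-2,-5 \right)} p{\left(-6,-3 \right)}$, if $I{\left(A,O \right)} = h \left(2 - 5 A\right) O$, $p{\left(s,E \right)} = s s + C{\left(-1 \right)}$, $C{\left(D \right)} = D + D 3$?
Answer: $-11520$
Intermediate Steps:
$C{\left(D \right)} = 4 D$ ($C{\left(D \right)} = D + 3 D = 4 D$)
$p{\left(s,E \right)} = -4 + s^{2}$ ($p{\left(s,E \right)} = s s + 4 \left(-1\right) = s^{2} - 4 = -4 + s^{2}$)
$I{\left(A,O \right)} = O \left(12 - 30 A\right)$ ($I{\left(A,O \right)} = 6 \left(2 - 5 A\right) O = \left(12 - 30 A\right) O = O \left(12 - 30 A\right)$)
$I{\left(-2,-5 \right)} p{\left(-6,-3 \right)} = 6 \left(-5\right) \left(2 - -10\right) \left(-4 + \left(-6\right)^{2}\right) = 6 \left(-5\right) \left(2 + 10\right) \left(-4 + 36\right) = 6 \left(-5\right) 12 \cdot 32 = \left(-360\right) 32 = -11520$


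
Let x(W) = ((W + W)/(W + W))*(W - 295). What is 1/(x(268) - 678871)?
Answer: -1/678898 ≈ -1.4730e-6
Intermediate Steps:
x(W) = -295 + W (x(W) = ((2*W)/((2*W)))*(-295 + W) = ((2*W)*(1/(2*W)))*(-295 + W) = 1*(-295 + W) = -295 + W)
1/(x(268) - 678871) = 1/((-295 + 268) - 678871) = 1/(-27 - 678871) = 1/(-678898) = -1/678898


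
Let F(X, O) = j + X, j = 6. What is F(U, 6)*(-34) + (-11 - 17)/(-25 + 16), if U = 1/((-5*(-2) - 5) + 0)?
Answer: -9346/45 ≈ -207.69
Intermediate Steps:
U = ⅕ (U = 1/((10 - 5) + 0) = 1/(5 + 0) = 1/5 = ⅕ ≈ 0.20000)
F(X, O) = 6 + X
F(U, 6)*(-34) + (-11 - 17)/(-25 + 16) = (6 + ⅕)*(-34) + (-11 - 17)/(-25 + 16) = (31/5)*(-34) - 28/(-9) = -1054/5 - 28*(-⅑) = -1054/5 + 28/9 = -9346/45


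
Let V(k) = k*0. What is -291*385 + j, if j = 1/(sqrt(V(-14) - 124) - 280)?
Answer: -2199359155/19631 - I*sqrt(31)/39262 ≈ -1.1204e+5 - 0.00014181*I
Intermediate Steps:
V(k) = 0
j = 1/(-280 + 2*I*sqrt(31)) (j = 1/(sqrt(0 - 124) - 280) = 1/(sqrt(-124) - 280) = 1/(2*I*sqrt(31) - 280) = 1/(-280 + 2*I*sqrt(31)) ≈ -0.0035658 - 0.00014181*I)
-291*385 + j = -291*385 + (-70/19631 - I*sqrt(31)/39262) = -112035 + (-70/19631 - I*sqrt(31)/39262) = -2199359155/19631 - I*sqrt(31)/39262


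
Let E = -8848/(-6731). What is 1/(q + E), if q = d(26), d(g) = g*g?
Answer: 6731/4559004 ≈ 0.0014764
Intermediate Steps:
E = 8848/6731 (E = -8848*(-1/6731) = 8848/6731 ≈ 1.3145)
d(g) = g²
q = 676 (q = 26² = 676)
1/(q + E) = 1/(676 + 8848/6731) = 1/(4559004/6731) = 6731/4559004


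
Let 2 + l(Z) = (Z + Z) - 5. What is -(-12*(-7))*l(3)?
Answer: 84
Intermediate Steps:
l(Z) = -7 + 2*Z (l(Z) = -2 + ((Z + Z) - 5) = -2 + (2*Z - 5) = -2 + (-5 + 2*Z) = -7 + 2*Z)
-(-12*(-7))*l(3) = -(-12*(-7))*(-7 + 2*3) = -84*(-7 + 6) = -84*(-1) = -1*(-84) = 84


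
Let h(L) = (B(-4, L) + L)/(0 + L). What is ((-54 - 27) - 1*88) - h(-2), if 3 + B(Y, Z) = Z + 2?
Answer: -343/2 ≈ -171.50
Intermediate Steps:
B(Y, Z) = -1 + Z (B(Y, Z) = -3 + (Z + 2) = -3 + (2 + Z) = -1 + Z)
h(L) = (-1 + 2*L)/L (h(L) = ((-1 + L) + L)/(0 + L) = (-1 + 2*L)/L)
((-54 - 27) - 1*88) - h(-2) = ((-54 - 27) - 1*88) - (2 - 1/(-2)) = (-81 - 88) - (2 - 1*(-½)) = -169 - (2 + ½) = -169 - 1*5/2 = -169 - 5/2 = -343/2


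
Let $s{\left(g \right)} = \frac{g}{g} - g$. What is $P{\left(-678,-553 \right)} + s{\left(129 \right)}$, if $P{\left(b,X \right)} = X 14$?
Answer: $-7870$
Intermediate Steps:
$P{\left(b,X \right)} = 14 X$
$s{\left(g \right)} = 1 - g$
$P{\left(-678,-553 \right)} + s{\left(129 \right)} = 14 \left(-553\right) + \left(1 - 129\right) = -7742 + \left(1 - 129\right) = -7742 - 128 = -7870$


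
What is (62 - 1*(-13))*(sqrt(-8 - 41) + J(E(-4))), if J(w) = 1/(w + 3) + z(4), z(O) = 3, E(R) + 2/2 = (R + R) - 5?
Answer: 2400/11 + 525*I ≈ 218.18 + 525.0*I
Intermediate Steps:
E(R) = -6 + 2*R (E(R) = -1 + ((R + R) - 5) = -1 + (2*R - 5) = -1 + (-5 + 2*R) = -6 + 2*R)
J(w) = 3 + 1/(3 + w) (J(w) = 1/(w + 3) + 3 = 1/(3 + w) + 3 = 3 + 1/(3 + w))
(62 - 1*(-13))*(sqrt(-8 - 41) + J(E(-4))) = (62 - 1*(-13))*(sqrt(-8 - 41) + (10 + 3*(-6 + 2*(-4)))/(3 + (-6 + 2*(-4)))) = (62 + 13)*(sqrt(-49) + (10 + 3*(-6 - 8))/(3 + (-6 - 8))) = 75*(7*I + (10 + 3*(-14))/(3 - 14)) = 75*(7*I + (10 - 42)/(-11)) = 75*(7*I - 1/11*(-32)) = 75*(7*I + 32/11) = 75*(32/11 + 7*I) = 2400/11 + 525*I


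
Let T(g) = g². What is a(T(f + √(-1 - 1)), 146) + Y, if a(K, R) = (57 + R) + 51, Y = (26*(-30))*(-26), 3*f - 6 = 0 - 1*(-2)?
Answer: 20534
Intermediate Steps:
f = 8/3 (f = 2 + (0 - 1*(-2))/3 = 2 + (0 + 2)/3 = 2 + (⅓)*2 = 2 + ⅔ = 8/3 ≈ 2.6667)
Y = 20280 (Y = -780*(-26) = 20280)
a(K, R) = 108 + R
a(T(f + √(-1 - 1)), 146) + Y = (108 + 146) + 20280 = 254 + 20280 = 20534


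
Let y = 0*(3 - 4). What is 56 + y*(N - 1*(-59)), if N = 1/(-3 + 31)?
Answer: 56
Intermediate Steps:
N = 1/28 ≈ 0.035714
y = 0 (y = 0*(-1) = 0)
56 + y*(N - 1*(-59)) = 56 + 0*(1/28 - 1*(-59)) = 56 + 0*(1/28 + 59) = 56 + 0*(1653/28) = 56 + 0 = 56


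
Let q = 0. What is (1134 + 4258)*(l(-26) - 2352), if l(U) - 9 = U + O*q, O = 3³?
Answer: -12773648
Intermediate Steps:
O = 27
l(U) = 9 + U (l(U) = 9 + (U + 27*0) = 9 + (U + 0) = 9 + U)
(1134 + 4258)*(l(-26) - 2352) = (1134 + 4258)*((9 - 26) - 2352) = 5392*(-17 - 2352) = 5392*(-2369) = -12773648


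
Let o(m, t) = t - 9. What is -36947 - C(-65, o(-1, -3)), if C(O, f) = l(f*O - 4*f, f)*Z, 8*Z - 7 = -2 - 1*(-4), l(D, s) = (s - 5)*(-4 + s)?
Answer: -37253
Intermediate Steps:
l(D, s) = (-5 + s)*(-4 + s)
Z = 9/8 (Z = 7/8 + (-2 - 1*(-4))/8 = 7/8 + (-2 + 4)/8 = 7/8 + (1/8)*2 = 7/8 + 1/4 = 9/8 ≈ 1.1250)
o(m, t) = -9 + t
C(O, f) = 45/2 - 81*f/8 + 9*f**2/8 (C(O, f) = (20 + f**2 - 9*f)*(9/8) = 45/2 - 81*f/8 + 9*f**2/8)
-36947 - C(-65, o(-1, -3)) = -36947 - (45/2 - 81*(-9 - 3)/8 + 9*(-9 - 3)**2/8) = -36947 - (45/2 - 81/8*(-12) + (9/8)*(-12)**2) = -36947 - (45/2 + 243/2 + (9/8)*144) = -36947 - (45/2 + 243/2 + 162) = -36947 - 1*306 = -36947 - 306 = -37253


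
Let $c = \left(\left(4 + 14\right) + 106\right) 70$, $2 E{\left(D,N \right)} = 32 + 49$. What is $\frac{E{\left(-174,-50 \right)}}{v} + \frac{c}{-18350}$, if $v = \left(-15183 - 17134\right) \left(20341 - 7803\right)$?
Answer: $- \frac{703410936491}{1487049303820} \approx -0.47302$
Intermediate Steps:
$v = -405190546$ ($v = \left(-32317\right) 12538 = -405190546$)
$E{\left(D,N \right)} = \frac{81}{2}$ ($E{\left(D,N \right)} = \frac{32 + 49}{2} = \frac{1}{2} \cdot 81 = \frac{81}{2}$)
$c = 8680$ ($c = \left(18 + 106\right) 70 = 124 \cdot 70 = 8680$)
$\frac{E{\left(-174,-50 \right)}}{v} + \frac{c}{-18350} = \frac{81}{2 \left(-405190546\right)} + \frac{8680}{-18350} = \frac{81}{2} \left(- \frac{1}{405190546}\right) + 8680 \left(- \frac{1}{18350}\right) = - \frac{81}{810381092} - \frac{868}{1835} = - \frac{703410936491}{1487049303820}$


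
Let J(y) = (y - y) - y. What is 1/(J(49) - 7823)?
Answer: -1/7872 ≈ -0.00012703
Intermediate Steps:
J(y) = -y (J(y) = 0 - y = -y)
1/(J(49) - 7823) = 1/(-1*49 - 7823) = 1/(-49 - 7823) = 1/(-7872) = -1/7872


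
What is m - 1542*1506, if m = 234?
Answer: -2322018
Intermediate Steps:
m - 1542*1506 = 234 - 1542*1506 = 234 - 2322252 = -2322018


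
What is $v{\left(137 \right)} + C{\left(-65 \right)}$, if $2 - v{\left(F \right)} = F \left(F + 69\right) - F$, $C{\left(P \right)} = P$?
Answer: $-28148$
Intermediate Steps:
$v{\left(F \right)} = 2 + F - F \left(69 + F\right)$ ($v{\left(F \right)} = 2 - \left(F \left(F + 69\right) - F\right) = 2 - \left(F \left(69 + F\right) - F\right) = 2 - \left(- F + F \left(69 + F\right)\right) = 2 + F - F \left(69 + F\right)$)
$v{\left(137 \right)} + C{\left(-65 \right)} = \left(2 - 137^{2} - 9316\right) - 65 = \left(2 - 18769 - 9316\right) - 65 = -28083 - 65 = -28148$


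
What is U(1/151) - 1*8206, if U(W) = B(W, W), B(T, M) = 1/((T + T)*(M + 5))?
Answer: -12384671/1512 ≈ -8190.9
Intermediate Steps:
B(T, M) = 1/(2*T*(5 + M)) (B(T, M) = 1/((2*T)*(5 + M)) = 1/(2*T*(5 + M)))
U(W) = 1/(2*W*(5 + W))
U(1/151) - 1*8206 = 1/(2*(1/151)*(5 + 1/151)) - 1*8206 = 1/(2*(1/151)*(5 + 1/151)) - 8206 = (½)*151/(756/151) - 8206 = (½)*151*(151/756) - 8206 = 22801/1512 - 8206 = -12384671/1512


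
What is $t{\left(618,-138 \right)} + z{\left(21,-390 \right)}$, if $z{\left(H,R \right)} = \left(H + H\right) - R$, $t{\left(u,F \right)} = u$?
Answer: $1050$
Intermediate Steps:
$z{\left(H,R \right)} = - R + 2 H$ ($z{\left(H,R \right)} = 2 H - R = - R + 2 H$)
$t{\left(618,-138 \right)} + z{\left(21,-390 \right)} = 618 + \left(\left(-1\right) \left(-390\right) + 2 \cdot 21\right) = 618 + \left(390 + 42\right) = 618 + 432 = 1050$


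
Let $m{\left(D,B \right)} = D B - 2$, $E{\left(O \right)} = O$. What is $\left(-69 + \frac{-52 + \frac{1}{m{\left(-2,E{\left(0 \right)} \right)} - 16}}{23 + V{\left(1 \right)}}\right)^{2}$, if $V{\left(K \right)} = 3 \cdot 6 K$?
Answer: $\frac{2689355881}{544644} \approx 4937.8$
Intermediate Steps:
$V{\left(K \right)} = 18 K$
$m{\left(D,B \right)} = -2 + B D$ ($m{\left(D,B \right)} = B D - 2 = -2 + B D$)
$\left(-69 + \frac{-52 + \frac{1}{m{\left(-2,E{\left(0 \right)} \right)} - 16}}{23 + V{\left(1 \right)}}\right)^{2} = \left(-69 + \frac{-52 + \frac{1}{\left(-2 + 0 \left(-2\right)\right) - 16}}{23 + 18 \cdot 1}\right)^{2} = \left(-69 + \frac{-52 + \frac{1}{\left(-2 + 0\right) - 16}}{23 + 18}\right)^{2} = \left(-69 + \frac{-52 + \frac{1}{-2 - 16}}{41}\right)^{2} = \left(-69 + \left(-52 + \frac{1}{-18}\right) \frac{1}{41}\right)^{2} = \left(-69 + \left(-52 - \frac{1}{18}\right) \frac{1}{41}\right)^{2} = \left(-69 - \frac{937}{738}\right)^{2} = \left(- \frac{51859}{738}\right)^{2} = \frac{2689355881}{544644}$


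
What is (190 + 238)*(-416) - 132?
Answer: -178180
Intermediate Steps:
(190 + 238)*(-416) - 132 = 428*(-416) - 132 = -178048 - 132 = -178180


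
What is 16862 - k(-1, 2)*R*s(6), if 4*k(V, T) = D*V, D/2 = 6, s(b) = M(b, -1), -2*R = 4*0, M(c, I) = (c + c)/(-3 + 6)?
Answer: 16862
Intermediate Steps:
M(c, I) = 2*c/3 (M(c, I) = (2*c)/3 = (2*c)*(⅓) = 2*c/3)
R = 0 (R = -2*0 = -½*0 = 0)
s(b) = 2*b/3
D = 12 (D = 2*6 = 12)
k(V, T) = 3*V (k(V, T) = (12*V)/4 = 3*V)
16862 - k(-1, 2)*R*s(6) = 16862 - (3*(-1))*0*(⅔)*6 = 16862 - (-3*0)*4 = 16862 - 0*4 = 16862 - 1*0 = 16862 + 0 = 16862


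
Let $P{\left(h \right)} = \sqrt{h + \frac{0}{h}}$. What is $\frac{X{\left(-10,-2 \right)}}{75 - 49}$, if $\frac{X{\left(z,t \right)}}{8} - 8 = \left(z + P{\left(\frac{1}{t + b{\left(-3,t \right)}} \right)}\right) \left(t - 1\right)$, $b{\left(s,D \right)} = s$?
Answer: $\frac{152}{13} - \frac{12 i \sqrt{5}}{65} \approx 11.692 - 0.41281 i$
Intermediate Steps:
$P{\left(h \right)} = \sqrt{h}$ ($P{\left(h \right)} = \sqrt{h + 0} = \sqrt{h}$)
$X{\left(z,t \right)} = 64 + 8 \left(-1 + t\right) \left(z + \sqrt{\frac{1}{-3 + t}}\right)$ ($X{\left(z,t \right)} = 64 + 8 \left(z + \sqrt{\frac{1}{t - 3}}\right) \left(t - 1\right) = 64 + 8 \left(z + \sqrt{\frac{1}{-3 + t}}\right) \left(-1 + t\right) = 64 + 8 \left(-1 + t\right) \left(z + \sqrt{\frac{1}{-3 + t}}\right)$)
$\frac{X{\left(-10,-2 \right)}}{75 - 49} = \frac{64 - -80 - 8 \sqrt{\frac{1}{-3 - 2}} + 8 \left(-2\right) \left(-10\right) + 8 \left(-2\right) \sqrt{\frac{1}{-3 - 2}}}{75 - 49} = \frac{64 + 80 - 8 \sqrt{\frac{1}{-5}} + 160 + 8 \left(-2\right) \sqrt{\frac{1}{-5}}}{26} = \left(64 + 80 - 8 \sqrt{- \frac{1}{5}} + 160 + 8 \left(-2\right) \sqrt{- \frac{1}{5}}\right) \frac{1}{26} = \left(64 + 80 - 8 \frac{i \sqrt{5}}{5} + 160 + 8 \left(-2\right) \frac{i \sqrt{5}}{5}\right) \frac{1}{26} = \left(64 + 80 - \frac{8 i \sqrt{5}}{5} + 160 - \frac{16 i \sqrt{5}}{5}\right) \frac{1}{26} = \left(304 - \frac{24 i \sqrt{5}}{5}\right) \frac{1}{26} = \frac{152}{13} - \frac{12 i \sqrt{5}}{65}$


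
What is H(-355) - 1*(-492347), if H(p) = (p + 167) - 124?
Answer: 492035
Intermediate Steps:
H(p) = 43 + p (H(p) = (167 + p) - 124 = 43 + p)
H(-355) - 1*(-492347) = (43 - 355) - 1*(-492347) = -312 + 492347 = 492035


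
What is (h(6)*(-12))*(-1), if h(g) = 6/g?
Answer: 12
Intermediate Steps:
(h(6)*(-12))*(-1) = ((6/6)*(-12))*(-1) = ((6*(1/6))*(-12))*(-1) = (1*(-12))*(-1) = -12*(-1) = 12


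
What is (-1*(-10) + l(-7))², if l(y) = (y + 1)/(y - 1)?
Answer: 1849/16 ≈ 115.56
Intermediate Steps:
l(y) = (1 + y)/(-1 + y)
(-1*(-10) + l(-7))² = (-1*(-10) + (1 - 7)/(-1 - 7))² = (10 - 6/(-8))² = (10 - ⅛*(-6))² = (10 + ¾)² = (43/4)² = 1849/16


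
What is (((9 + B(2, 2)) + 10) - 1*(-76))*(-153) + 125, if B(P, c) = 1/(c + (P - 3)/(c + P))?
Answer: -101482/7 ≈ -14497.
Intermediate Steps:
B(P, c) = 1/(c + (-3 + P)/(P + c))
(((9 + B(2, 2)) + 10) - 1*(-76))*(-153) + 125 = (((9 + (2 + 2)/(-3 + 2 + 2² + 2*2)) + 10) - 1*(-76))*(-153) + 125 = (((9 + 4/(-3 + 2 + 4 + 4)) + 10) + 76)*(-153) + 125 = (((9 + 4/7) + 10) + 76)*(-153) + 125 = ((67/7 + 10) + 76)*(-153) + 125 = (137/7 + 76)*(-153) + 125 = (669/7)*(-153) + 125 = -102357/7 + 125 = -101482/7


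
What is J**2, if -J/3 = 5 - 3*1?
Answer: 36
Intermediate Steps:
J = -6 (J = -3*(5 - 3*1) = -3*(5 - 3) = -3*2 = -6)
J**2 = (-6)**2 = 36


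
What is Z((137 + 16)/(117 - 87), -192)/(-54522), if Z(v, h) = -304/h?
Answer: -19/654264 ≈ -2.9040e-5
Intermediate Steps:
Z((137 + 16)/(117 - 87), -192)/(-54522) = -304/(-192)/(-54522) = -304*(-1/192)*(-1/54522) = (19/12)*(-1/54522) = -19/654264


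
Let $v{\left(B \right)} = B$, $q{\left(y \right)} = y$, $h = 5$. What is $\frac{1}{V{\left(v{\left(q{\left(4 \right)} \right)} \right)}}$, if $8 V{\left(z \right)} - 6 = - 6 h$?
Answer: $- \frac{1}{3} \approx -0.33333$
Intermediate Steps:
$V{\left(z \right)} = -3$ ($V{\left(z \right)} = \frac{3}{4} + \frac{\left(-6\right) 5}{8} = \frac{3}{4} + \frac{1}{8} \left(-30\right) = \frac{3}{4} - \frac{15}{4} = -3$)
$\frac{1}{V{\left(v{\left(q{\left(4 \right)} \right)} \right)}} = \frac{1}{-3} = - \frac{1}{3}$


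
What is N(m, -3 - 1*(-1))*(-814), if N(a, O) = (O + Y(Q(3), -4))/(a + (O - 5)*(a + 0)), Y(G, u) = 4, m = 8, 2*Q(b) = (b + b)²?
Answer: 407/12 ≈ 33.917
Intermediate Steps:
Q(b) = 2*b² (Q(b) = (b + b)²/2 = (2*b)²/2 = (4*b²)/2 = 2*b²)
N(a, O) = (4 + O)/(a + a*(-5 + O)) (N(a, O) = (O + 4)/(a + (O - 5)*(a + 0)) = (4 + O)/(a + (-5 + O)*a) = (4 + O)/(a + a*(-5 + O)))
N(m, -3 - 1*(-1))*(-814) = ((4 + (-3 - 1*(-1)))/(8*(-4 + (-3 - 1*(-1)))))*(-814) = ((4 + (-3 + 1))/(8*(-4 + (-3 + 1))))*(-814) = ((4 - 2)/(8*(-4 - 2)))*(-814) = ((⅛)*2/(-6))*(-814) = ((⅛)*(-⅙)*2)*(-814) = -1/24*(-814) = 407/12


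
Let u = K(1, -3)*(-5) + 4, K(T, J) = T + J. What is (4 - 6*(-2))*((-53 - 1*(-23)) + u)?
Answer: -256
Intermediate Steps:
K(T, J) = J + T
u = 14 (u = (-3 + 1)*(-5) + 4 = -2*(-5) + 4 = 10 + 4 = 14)
(4 - 6*(-2))*((-53 - 1*(-23)) + u) = (4 - 6*(-2))*((-53 - 1*(-23)) + 14) = (4 + 12)*((-53 + 23) + 14) = 16*(-30 + 14) = 16*(-16) = -256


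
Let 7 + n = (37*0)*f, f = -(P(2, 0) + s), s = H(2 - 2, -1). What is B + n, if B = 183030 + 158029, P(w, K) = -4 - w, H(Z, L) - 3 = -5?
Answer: 341052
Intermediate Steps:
H(Z, L) = -2 (H(Z, L) = 3 - 5 = -2)
s = -2
f = 8 (f = -((-4 - 1*2) - 2) = -((-4 - 2) - 2) = -(-6 - 2) = -1*(-8) = 8)
B = 341059
n = -7 (n = -7 + (37*0)*8 = -7 + 0*8 = -7 + 0 = -7)
B + n = 341059 - 7 = 341052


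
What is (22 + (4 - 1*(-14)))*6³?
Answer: 8640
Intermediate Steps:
(22 + (4 - 1*(-14)))*6³ = (22 + (4 + 14))*216 = (22 + 18)*216 = 40*216 = 8640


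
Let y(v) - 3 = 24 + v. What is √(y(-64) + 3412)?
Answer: 15*√15 ≈ 58.095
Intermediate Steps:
y(v) = 27 + v (y(v) = 3 + (24 + v) = 27 + v)
√(y(-64) + 3412) = √((27 - 64) + 3412) = √(-37 + 3412) = √3375 = 15*√15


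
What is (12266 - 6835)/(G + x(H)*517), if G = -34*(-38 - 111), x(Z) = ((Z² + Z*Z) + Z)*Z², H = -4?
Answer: 5431/236682 ≈ 0.022946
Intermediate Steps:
x(Z) = Z²*(Z + 2*Z²) (x(Z) = ((Z² + Z²) + Z)*Z² = (2*Z² + Z)*Z² = (Z + 2*Z²)*Z² = Z²*(Z + 2*Z²))
G = 5066 (G = -34*(-149) = 5066)
(12266 - 6835)/(G + x(H)*517) = (12266 - 6835)/(5066 + ((-4)³*(1 + 2*(-4)))*517) = 5431/(5066 - 64*(1 - 8)*517) = 5431/(5066 - 64*(-7)*517) = 5431/(5066 + 448*517) = 5431/(5066 + 231616) = 5431/236682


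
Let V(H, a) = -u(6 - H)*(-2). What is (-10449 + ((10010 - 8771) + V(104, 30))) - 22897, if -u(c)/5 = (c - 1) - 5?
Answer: -31067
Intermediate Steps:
u(c) = 30 - 5*c (u(c) = -5*((c - 1) - 5) = -5*((-1 + c) - 5) = -5*(-6 + c) = 30 - 5*c)
V(H, a) = 10*H (V(H, a) = -(30 - 5*(6 - H))*(-2) = -(30 + (-30 + 5*H))*(-2) = -5*H*(-2) = 10*H)
(-10449 + ((10010 - 8771) + V(104, 30))) - 22897 = (-10449 + ((10010 - 8771) + 10*104)) - 22897 = (-10449 + (1239 + 1040)) - 22897 = (-10449 + 2279) - 22897 = -8170 - 22897 = -31067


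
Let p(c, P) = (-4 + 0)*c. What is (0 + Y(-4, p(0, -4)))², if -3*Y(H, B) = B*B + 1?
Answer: ⅑ ≈ 0.11111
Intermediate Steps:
p(c, P) = -4*c
Y(H, B) = -⅓ - B²/3 (Y(H, B) = -(B*B + 1)/3 = -(B² + 1)/3 = -(1 + B²)/3 = -⅓ - B²/3)
(0 + Y(-4, p(0, -4)))² = (0 + (-⅓ - (-4*0)²/3))² = (0 + (-⅓ - ⅓*0²))² = (0 + (-⅓ - ⅓*0))² = (0 + (-⅓ + 0))² = (0 - ⅓)² = (-⅓)² = ⅑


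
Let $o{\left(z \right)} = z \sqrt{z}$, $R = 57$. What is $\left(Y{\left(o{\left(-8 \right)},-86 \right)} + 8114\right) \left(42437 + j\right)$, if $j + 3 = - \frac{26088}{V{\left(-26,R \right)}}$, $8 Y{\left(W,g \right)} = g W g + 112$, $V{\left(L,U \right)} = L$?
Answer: $\frac{4589767808}{13} - \frac{8352835312 i \sqrt{2}}{13} \approx 3.5306 \cdot 10^{8} - 9.0867 \cdot 10^{8} i$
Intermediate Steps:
$o{\left(z \right)} = z^{\frac{3}{2}}$
$Y{\left(W,g \right)} = 14 + \frac{W g^{2}}{8}$ ($Y{\left(W,g \right)} = \frac{g W g + 112}{8} = \frac{W g g + 112}{8} = \frac{W g^{2} + 112}{8} = \frac{112 + W g^{2}}{8} = 14 + \frac{W g^{2}}{8}$)
$j = \frac{13005}{13}$ ($j = -3 - \frac{26088}{-26} = -3 - - \frac{13044}{13} = -3 + \frac{13044}{13} = \frac{13005}{13} \approx 1000.4$)
$\left(Y{\left(o{\left(-8 \right)},-86 \right)} + 8114\right) \left(42437 + j\right) = \left(\left(14 + \frac{\left(-8\right)^{\frac{3}{2}} \left(-86\right)^{2}}{8}\right) + 8114\right) \left(42437 + \frac{13005}{13}\right) = \left(\left(14 + \frac{1}{8} \left(- 16 i \sqrt{2}\right) 7396\right) + 8114\right) \frac{564686}{13} = \left(\left(14 - 14792 i \sqrt{2}\right) + 8114\right) \frac{564686}{13} = \left(8128 - 14792 i \sqrt{2}\right) \frac{564686}{13} = \frac{4589767808}{13} - \frac{8352835312 i \sqrt{2}}{13}$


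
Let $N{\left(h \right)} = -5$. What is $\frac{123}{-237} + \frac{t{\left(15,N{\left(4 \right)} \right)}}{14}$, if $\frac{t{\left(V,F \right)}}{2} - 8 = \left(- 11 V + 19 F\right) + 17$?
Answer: $- \frac{18852}{553} \approx -34.09$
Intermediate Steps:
$t{\left(V,F \right)} = 50 - 22 V + 38 F$ ($t{\left(V,F \right)} = 16 + 2 \left(\left(- 11 V + 19 F\right) + 17\right) = 16 + 2 \left(17 - 11 V + 19 F\right) = 16 + \left(34 - 22 V + 38 F\right) = 50 - 22 V + 38 F$)
$\frac{123}{-237} + \frac{t{\left(15,N{\left(4 \right)} \right)}}{14} = \frac{123}{-237} + \frac{50 - 330 + 38 \left(-5\right)}{14} = 123 \left(- \frac{1}{237}\right) + \left(50 - 330 - 190\right) \frac{1}{14} = - \frac{41}{79} - \frac{235}{7} = - \frac{18852}{553}$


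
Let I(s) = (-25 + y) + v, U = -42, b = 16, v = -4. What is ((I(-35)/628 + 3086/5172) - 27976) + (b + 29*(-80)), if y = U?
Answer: -24587088421/812004 ≈ -30280.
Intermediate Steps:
y = -42
I(s) = -71 (I(s) = (-25 - 42) - 4 = -67 - 4 = -71)
((I(-35)/628 + 3086/5172) - 27976) + (b + 29*(-80)) = ((-71/628 + 3086/5172) - 27976) + (16 + 29*(-80)) = ((-71*1/628 + 3086*(1/5172)) - 27976) + (16 - 2320) = ((-71/628 + 1543/2586) - 27976) - 2304 = (392699/812004 - 27976) - 2304 = -22716231205/812004 - 2304 = -24587088421/812004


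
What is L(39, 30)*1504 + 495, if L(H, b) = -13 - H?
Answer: -77713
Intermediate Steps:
L(39, 30)*1504 + 495 = (-13 - 1*39)*1504 + 495 = (-13 - 39)*1504 + 495 = -52*1504 + 495 = -78208 + 495 = -77713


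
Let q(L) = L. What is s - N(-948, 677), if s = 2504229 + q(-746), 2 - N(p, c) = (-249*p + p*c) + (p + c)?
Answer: 2097466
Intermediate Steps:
N(p, c) = 2 - c + 248*p - c*p (N(p, c) = 2 - ((-249*p + p*c) + (p + c)) = 2 - ((-249*p + c*p) + (c + p)) = 2 - (c - 248*p + c*p) = 2 + (-c + 248*p - c*p) = 2 - c + 248*p - c*p)
s = 2503483 (s = 2504229 - 746 = 2503483)
s - N(-948, 677) = 2503483 - (2 - 1*677 + 248*(-948) - 1*677*(-948)) = 2503483 - (2 - 677 - 235104 + 641796) = 2503483 - 1*406017 = 2503483 - 406017 = 2097466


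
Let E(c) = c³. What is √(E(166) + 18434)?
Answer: √4592730 ≈ 2143.1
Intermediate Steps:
√(E(166) + 18434) = √(166³ + 18434) = √(4574296 + 18434) = √4592730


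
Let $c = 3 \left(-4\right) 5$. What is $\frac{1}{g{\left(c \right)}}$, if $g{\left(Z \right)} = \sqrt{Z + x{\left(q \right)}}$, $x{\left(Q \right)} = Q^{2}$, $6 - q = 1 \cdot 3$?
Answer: $- \frac{i \sqrt{51}}{51} \approx - 0.14003 i$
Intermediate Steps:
$q = 3$ ($q = 6 - 1 \cdot 3 = 6 - 3 = 3$)
$c = -60$ ($c = \left(-12\right) 5 = -60$)
$g{\left(Z \right)} = \sqrt{9 + Z}$ ($g{\left(Z \right)} = \sqrt{Z + 3^{2}} = \sqrt{Z + 9} = \sqrt{9 + Z}$)
$\frac{1}{g{\left(c \right)}} = \frac{1}{\sqrt{9 - 60}} = \frac{1}{\sqrt{-51}} = \frac{1}{i \sqrt{51}} = - \frac{i \sqrt{51}}{51}$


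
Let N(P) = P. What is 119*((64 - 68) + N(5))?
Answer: 119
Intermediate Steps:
119*((64 - 68) + N(5)) = 119*((64 - 68) + 5) = 119*(-4 + 5) = 119*1 = 119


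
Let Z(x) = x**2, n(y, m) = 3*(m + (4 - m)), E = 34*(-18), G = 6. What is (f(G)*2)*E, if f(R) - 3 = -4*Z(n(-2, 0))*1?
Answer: 701352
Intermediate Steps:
E = -612
n(y, m) = 12 (n(y, m) = 3*4 = 12)
f(R) = -573 (f(R) = 3 - 4*12**2*1 = 3 - 4*144*1 = 3 - 576*1 = 3 - 576 = -573)
(f(G)*2)*E = -573*2*(-612) = -1146*(-612) = 701352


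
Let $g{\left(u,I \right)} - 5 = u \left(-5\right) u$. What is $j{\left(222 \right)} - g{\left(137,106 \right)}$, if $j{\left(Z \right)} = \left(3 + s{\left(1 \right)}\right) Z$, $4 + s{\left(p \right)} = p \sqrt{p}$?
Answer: $93840$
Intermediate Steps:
$s{\left(p \right)} = -4 + p^{\frac{3}{2}}$ ($s{\left(p \right)} = -4 + p \sqrt{p} = -4 + p^{\frac{3}{2}}$)
$j{\left(Z \right)} = 0$ ($j{\left(Z \right)} = \left(3 - \left(4 - 1^{\frac{3}{2}}\right)\right) Z = \left(3 + \left(-4 + 1\right)\right) Z = \left(3 - 3\right) Z = 0 Z = 0$)
$g{\left(u,I \right)} = 5 - 5 u^{2}$ ($g{\left(u,I \right)} = 5 + u \left(-5\right) u = 5 + - 5 u u = 5 - 5 u^{2}$)
$j{\left(222 \right)} - g{\left(137,106 \right)} = 0 - \left(5 - 5 \cdot 137^{2}\right) = 0 - \left(5 - 93845\right) = 0 - -93840 = 0 + 93840 = 93840$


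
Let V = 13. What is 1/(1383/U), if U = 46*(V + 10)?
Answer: 1058/1383 ≈ 0.76500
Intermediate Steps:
U = 1058 (U = 46*(13 + 10) = 46*23 = 1058)
1/(1383/U) = 1/(1383/1058) = 1058/1383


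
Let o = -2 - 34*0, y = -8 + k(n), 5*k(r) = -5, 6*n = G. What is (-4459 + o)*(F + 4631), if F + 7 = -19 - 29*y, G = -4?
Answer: -21707226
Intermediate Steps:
n = -⅔ (n = (⅙)*(-4) = -⅔ ≈ -0.66667)
k(r) = -1 (k(r) = (⅕)*(-5) = -1)
y = -9 (y = -8 - 1 = -9)
o = -2 (o = -2 + 0 = -2)
F = 235 (F = -7 + (-19 - 29*(-9)) = -7 + (-19 + 261) = -7 + 242 = 235)
(-4459 + o)*(F + 4631) = (-4459 - 2)*(235 + 4631) = -4461*4866 = -21707226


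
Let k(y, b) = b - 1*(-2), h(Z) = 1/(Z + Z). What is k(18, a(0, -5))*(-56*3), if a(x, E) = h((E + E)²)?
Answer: -8421/25 ≈ -336.84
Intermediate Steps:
h(Z) = 1/(2*Z)
a(x, E) = 1/(8*E²) (a(x, E) = 1/(2*((E + E)²)) = 1/(2*((2*E)²)) = 1/(2*((4*E²))) = (1/(4*E²))/2 = 1/(8*E²))
k(y, b) = 2 + b (k(y, b) = b + 2 = 2 + b)
k(18, a(0, -5))*(-56*3) = (2 + (⅛)/(-5)²)*(-56*3) = (2 + (⅛)*(1/25))*(-168) = (2 + 1/200)*(-168) = (401/200)*(-168) = -8421/25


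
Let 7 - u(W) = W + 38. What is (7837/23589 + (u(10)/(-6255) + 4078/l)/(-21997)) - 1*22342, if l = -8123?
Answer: -65447013270125851558/2929370090593005 ≈ -22342.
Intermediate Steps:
u(W) = -31 - W (u(W) = 7 - (W + 38) = 7 - (38 + W) = 7 + (-38 - W) = -31 - W)
(7837/23589 + (u(10)/(-6255) + 4078/l)/(-21997)) - 1*22342 = (7837/23589 + ((-31 - 1*10)/(-6255) + 4078/(-8123))/(-21997)) - 1*22342 = (7837*(1/23589) + ((-31 - 10)*(-1/6255) + 4078*(-1/8123))*(-1/21997)) - 22342 = (7837/23589 + (-41*(-1/6255) - 4078/8123)*(-1/21997)) - 22342 = (7837/23589 + (41/6255 - 4078/8123)*(-1/21997)) - 22342 = (7837/23589 - 25174847/50809365*(-1/21997)) - 22342 = (7837/23589 + 25174847/1117653601905) - 22342 = 973293903066152/2929370090593005 - 22342 = -65447013270125851558/2929370090593005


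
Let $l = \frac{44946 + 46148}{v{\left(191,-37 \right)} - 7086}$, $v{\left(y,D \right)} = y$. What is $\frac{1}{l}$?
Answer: $- \frac{6895}{91094} \approx -0.075691$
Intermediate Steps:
$l = - \frac{91094}{6895}$ ($l = \frac{44946 + 46148}{191 - 7086} = \frac{91094}{-6895} = 91094 \left(- \frac{1}{6895}\right) = - \frac{91094}{6895} \approx -13.212$)
$\frac{1}{l} = \frac{1}{- \frac{91094}{6895}} = - \frac{6895}{91094}$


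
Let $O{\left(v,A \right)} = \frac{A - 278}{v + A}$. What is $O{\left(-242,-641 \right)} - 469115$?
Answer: $- \frac{414227626}{883} \approx -4.6911 \cdot 10^{5}$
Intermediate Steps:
$O{\left(v,A \right)} = \frac{-278 + A}{A + v}$
$O{\left(-242,-641 \right)} - 469115 = \frac{-278 - 641}{-641 - 242} - 469115 = \frac{1}{-883} \left(-919\right) - 469115 = \left(- \frac{1}{883}\right) \left(-919\right) - 469115 = \frac{919}{883} - 469115 = - \frac{414227626}{883}$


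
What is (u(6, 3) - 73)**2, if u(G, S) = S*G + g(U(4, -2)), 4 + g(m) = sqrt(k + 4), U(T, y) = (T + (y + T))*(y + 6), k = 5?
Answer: 3136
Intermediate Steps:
U(T, y) = (6 + y)*(y + 2*T) (U(T, y) = (T + (T + y))*(6 + y) = (y + 2*T)*(6 + y) = (6 + y)*(y + 2*T))
g(m) = -1 (g(m) = -4 + sqrt(5 + 4) = -4 + sqrt(9) = -4 + 3 = -1)
u(G, S) = -1 + G*S (u(G, S) = S*G - 1 = G*S - 1 = -1 + G*S)
(u(6, 3) - 73)**2 = ((-1 + 6*3) - 73)**2 = ((-1 + 18) - 73)**2 = (17 - 73)**2 = (-56)**2 = 3136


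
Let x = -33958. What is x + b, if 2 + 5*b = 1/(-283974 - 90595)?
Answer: -63598819649/1872845 ≈ -33958.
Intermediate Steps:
b = -749139/1872845 (b = -⅖ + 1/(5*(-283974 - 90595)) = -⅖ + (⅕)/(-374569) = -⅖ + (⅕)*(-1/374569) = -⅖ - 1/1872845 = -749139/1872845 ≈ -0.40000)
x + b = -33958 - 749139/1872845 = -63598819649/1872845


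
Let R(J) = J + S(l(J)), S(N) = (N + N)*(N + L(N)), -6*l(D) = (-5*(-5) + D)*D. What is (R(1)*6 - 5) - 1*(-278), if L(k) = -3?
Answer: 1981/3 ≈ 660.33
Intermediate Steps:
l(D) = -D*(25 + D)/6 (l(D) = -(-5*(-5) + D)*D/6 = -(25 + D)*D/6 = -D*(25 + D)/6)
S(N) = 2*N*(-3 + N) (S(N) = (N + N)*(N - 3) = (2*N)*(-3 + N) = 2*N*(-3 + N))
R(J) = J - J*(-3 - J*(25 + J)/6)*(25 + J)/3 (R(J) = J + 2*(-J*(25 + J)/6)*(-3 - J*(25 + J)/6) = J - J*(-3 - J*(25 + J)/6)*(25 + J)/3)
(R(1)*6 - 5) - 1*(-278) = (((1/18)*1*(18 + (18 + 1*(25 + 1))*(25 + 1)))*6 - 5) - 1*(-278) = (((1/18)*1*(18 + (18 + 1*26)*26))*6 - 5) + 278 = (((1/18)*1*(18 + (18 + 26)*26))*6 - 5) + 278 = (((1/18)*1*(18 + 44*26))*6 - 5) + 278 = (((1/18)*1*(18 + 1144))*6 - 5) + 278 = (((1/18)*1*1162)*6 - 5) + 278 = ((581/9)*6 - 5) + 278 = (1162/3 - 5) + 278 = 1147/3 + 278 = 1981/3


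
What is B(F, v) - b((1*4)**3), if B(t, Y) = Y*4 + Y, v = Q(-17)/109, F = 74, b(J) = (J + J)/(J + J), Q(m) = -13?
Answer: -174/109 ≈ -1.5963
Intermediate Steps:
b(J) = 1 (b(J) = (2*J)/((2*J)) = (2*J)*(1/(2*J)) = 1)
v = -13/109 ≈ -0.11927
B(t, Y) = 5*Y (B(t, Y) = 4*Y + Y = 5*Y)
B(F, v) - b((1*4)**3) = 5*(-13/109) - 1*1 = -65/109 - 1 = -174/109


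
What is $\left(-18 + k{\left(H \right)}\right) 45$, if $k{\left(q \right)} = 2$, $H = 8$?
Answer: $-720$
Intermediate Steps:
$\left(-18 + k{\left(H \right)}\right) 45 = \left(-18 + 2\right) 45 = \left(-16\right) 45 = -720$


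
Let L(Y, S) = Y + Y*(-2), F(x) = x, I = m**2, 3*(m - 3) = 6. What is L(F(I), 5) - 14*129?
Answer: -1831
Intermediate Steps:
m = 5 (m = 3 + (1/3)*6 = 3 + 2 = 5)
I = 25 (I = 5**2 = 25)
L(Y, S) = -Y (L(Y, S) = Y - 2*Y = -Y)
L(F(I), 5) - 14*129 = -1*25 - 14*129 = -25 - 1806 = -1831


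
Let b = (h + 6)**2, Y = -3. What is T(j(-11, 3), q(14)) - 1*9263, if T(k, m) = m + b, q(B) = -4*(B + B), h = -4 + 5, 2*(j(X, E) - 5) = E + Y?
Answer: -9326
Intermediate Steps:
j(X, E) = 7/2 + E/2 (j(X, E) = 5 + (E - 3)/2 = 5 + (-3 + E)/2 = 5 + (-3/2 + E/2) = 7/2 + E/2)
h = 1
q(B) = -8*B
b = 49 (b = (1 + 6)**2 = 7**2 = 49)
T(k, m) = 49 + m (T(k, m) = m + 49 = 49 + m)
T(j(-11, 3), q(14)) - 1*9263 = (49 - 8*14) - 1*9263 = (49 - 112) - 9263 = -63 - 9263 = -9326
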